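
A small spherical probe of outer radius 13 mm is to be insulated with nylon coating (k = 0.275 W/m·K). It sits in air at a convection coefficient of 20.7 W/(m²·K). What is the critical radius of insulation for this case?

For a sphere r_cr = 2k/h = 2×0.275/20.7
r_cr = 26.6 mm; since the bare radius (13 mm) is below r_cr, adding a thin layer of insulation will *increase* heat loss.

r_cr ≈ 26.6 mm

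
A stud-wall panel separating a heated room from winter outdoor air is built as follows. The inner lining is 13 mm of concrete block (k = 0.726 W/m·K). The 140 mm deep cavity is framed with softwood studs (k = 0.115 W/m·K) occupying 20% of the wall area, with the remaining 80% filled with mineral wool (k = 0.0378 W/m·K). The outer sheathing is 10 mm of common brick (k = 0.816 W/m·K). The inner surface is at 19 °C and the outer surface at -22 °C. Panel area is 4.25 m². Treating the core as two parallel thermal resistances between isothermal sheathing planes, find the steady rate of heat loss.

Q ≈ 65.5 W

Sheathing layers in series; stud and cavity paths in parallel between them.
R_inner = 0.013/(0.726×4.25) = 0.004213 K/W
R_stud  = 0.14/(0.115×0.2×4.25) = 1.432 K/W
R_cav   = 0.14/(0.0378×0.8×4.25) = 1.089 K/W
1/R_core = 1/R_stud + 1/R_cav → R_core = 0.6187 K/W
R_outer = 0.01/(0.816×4.25) = 0.002884 K/W
R_total = 0.6258 K/W
Q = ΔT/R_total = 41/0.6258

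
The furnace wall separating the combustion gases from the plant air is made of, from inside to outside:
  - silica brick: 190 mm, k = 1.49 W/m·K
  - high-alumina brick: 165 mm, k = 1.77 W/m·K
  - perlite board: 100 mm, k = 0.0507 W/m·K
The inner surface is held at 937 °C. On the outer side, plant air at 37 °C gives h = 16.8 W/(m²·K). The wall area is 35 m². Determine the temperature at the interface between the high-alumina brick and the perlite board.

Treating each layer as a thermal resistance in series:
R_silica brick = L/(kA) = 0.19/(1.49×35) = 0.003643 K/W
R_high-alumina brick = L/(kA) = 0.165/(1.77×35) = 0.002663 K/W
R_perlite board = L/(kA) = 0.1/(0.0507×35) = 0.05635 K/W
R_outer film = 1/(h_o·A) = 1/(16.8×35) = 0.001701 K/W
R_total = 0.06436 K/W;  Q = ΔT/R_total = 900/0.06436 = 13980 W
T_interface = T_inner − Q·ΣR(inner→interface) = 937 − 14000×0.006307

T ≈ 849 °C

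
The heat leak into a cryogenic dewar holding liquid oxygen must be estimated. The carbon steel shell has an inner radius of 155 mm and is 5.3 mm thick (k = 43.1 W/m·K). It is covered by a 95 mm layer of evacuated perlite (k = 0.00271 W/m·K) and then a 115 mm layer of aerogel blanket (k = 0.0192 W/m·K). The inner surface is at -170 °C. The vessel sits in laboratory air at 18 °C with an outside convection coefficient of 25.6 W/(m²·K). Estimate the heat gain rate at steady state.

Q ≈ 2.57 W

Each spherical layer contributes R = (1/r_i − 1/r_o)/(4πk):
R_carbon steel shell = (1/0.155 − 1/0.1603)/(4π×43.1) = 3.938×10^-4 K/W
R_evacuated perlite = (1/0.1603 − 1/0.2553)/(4π×0.00271) = 68.16 K/W
R_aerogel blanket = (1/0.2553 − 1/0.3703)/(4π×0.0192) = 5.042 K/W
R_outer film = 1/(h·4πr_o²) = 1/(25.6×4π×0.3703²) = 0.02267 K/W
R_total = 73.23 K/W
Q = ΔT/R_total = 188/73.23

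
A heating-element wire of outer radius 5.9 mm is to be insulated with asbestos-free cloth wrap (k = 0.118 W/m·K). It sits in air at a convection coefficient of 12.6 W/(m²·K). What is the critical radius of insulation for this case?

For a cylinder r_cr = k/h = 0.118/12.6
r_cr = 9.37 mm; since the bare radius (5.9 mm) is below r_cr, adding a thin layer of insulation will *increase* heat loss.

r_cr ≈ 9.37 mm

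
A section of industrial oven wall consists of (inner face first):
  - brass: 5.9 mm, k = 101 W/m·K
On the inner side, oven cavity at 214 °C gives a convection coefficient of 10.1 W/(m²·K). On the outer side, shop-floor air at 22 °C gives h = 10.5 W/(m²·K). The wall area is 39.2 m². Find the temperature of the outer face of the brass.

T ≈ 116 °C

Model the wall as resistances in series:
R_inner film = 1/(h_i·A) = 1/(10.1×39.2) = 0.002526 K/W
R_brass = L/(kA) = 0.0059/(101×39.2) = 1.49×10^-6 K/W
R_outer film = 1/(h_o·A) = 1/(10.5×39.2) = 0.00243 K/W
R_total = 0.004957 K/W;  Q = ΔT/R_total = 192/0.004957 = 38730 W
T_interface = T_inner − Q·ΣR(inner→interface) = 214 − 38700×0.002527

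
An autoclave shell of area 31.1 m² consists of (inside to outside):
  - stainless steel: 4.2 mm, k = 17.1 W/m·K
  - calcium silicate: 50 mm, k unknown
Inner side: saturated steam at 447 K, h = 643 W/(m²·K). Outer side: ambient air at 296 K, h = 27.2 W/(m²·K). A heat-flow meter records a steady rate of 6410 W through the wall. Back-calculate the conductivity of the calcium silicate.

k ≈ 0.072 W/(m·K)

Thermal resistances in series:
R_inner film = 1/(h_i·A) = 1/(643×31.1) = 5.001×10^-5 K/W
R_stainless steel = L/(kA) = 0.0042/(17.1×31.1) = 7.898×10^-6 K/W
R_outer film = 1/(h_o·A) = 1/(27.2×31.1) = 0.001182 K/W
Sum of known resistances R_other = 0.00124 K/W
Total R = ΔT/Q = 151/6410 = 0.02356 K/W
R_calcium silicate = R_total − R_other = 0.02232 K/W
k = L/(R·A) = 0.05/(0.02232×31.1)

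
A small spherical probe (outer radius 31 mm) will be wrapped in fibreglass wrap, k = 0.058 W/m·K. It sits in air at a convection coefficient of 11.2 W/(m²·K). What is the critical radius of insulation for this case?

r_cr ≈ 10.4 mm

For a sphere r_cr = 2k/h = 2×0.058/11.2
r_cr = 10.4 mm; since the bare radius (31 mm) is above r_cr, any added insulation will reduce heat loss.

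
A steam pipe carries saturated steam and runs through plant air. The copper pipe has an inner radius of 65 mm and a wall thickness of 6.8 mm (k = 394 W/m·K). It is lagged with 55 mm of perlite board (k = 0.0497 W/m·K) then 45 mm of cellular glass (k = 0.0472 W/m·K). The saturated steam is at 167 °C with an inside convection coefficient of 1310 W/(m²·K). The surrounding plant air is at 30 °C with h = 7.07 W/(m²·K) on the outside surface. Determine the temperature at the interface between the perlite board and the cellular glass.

T ≈ 83.1 °C

Treating each annulus and film as a series resistance:
R_inner film = 1/(h_i·2πr₁L) = 1/(1310×2π×0.065×1) = 0.001869 K/W
R_copper pipe wall = ln(71.8/65)/(2π×394×1) = 4.019×10^-5 K/W
R_perlite board = ln(126.8/71.8)/(2π×0.0497×1) = 1.821 K/W
R_cellular glass = ln(171.8/126.8)/(2π×0.0472×1) = 1.024 K/W
R_outer film = 1/(h_o·2πr_oL) = 1/(7.07×2π×0.1718×1) = 0.131 K/W
R_total = 2.978 K/W
Q = ΔT/R_total = 137/2.978
Q = 46 W/m
T_interface = T_inner − Q·ΣR(inner→interface) = 167 − 46×1.823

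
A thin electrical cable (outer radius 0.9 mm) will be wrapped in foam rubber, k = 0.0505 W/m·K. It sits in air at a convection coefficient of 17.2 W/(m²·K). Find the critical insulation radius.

For a cylinder r_cr = k/h = 0.0505/17.2
r_cr = 2.94 mm; since the bare radius (0.9 mm) is below r_cr, adding a thin layer of insulation will *increase* heat loss.

r_cr ≈ 2.94 mm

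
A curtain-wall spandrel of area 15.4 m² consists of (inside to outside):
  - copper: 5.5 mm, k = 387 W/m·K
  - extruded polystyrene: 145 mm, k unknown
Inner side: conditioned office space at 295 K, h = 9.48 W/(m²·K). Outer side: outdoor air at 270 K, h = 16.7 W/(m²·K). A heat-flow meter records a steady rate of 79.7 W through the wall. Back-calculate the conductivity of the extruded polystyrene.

k ≈ 0.0311 W/(m·K)

Thermal resistances in series:
R_inner film = 1/(h_i·A) = 1/(9.48×15.4) = 0.00685 K/W
R_copper = L/(kA) = 0.0055/(387×15.4) = 9.228×10^-7 K/W
R_outer film = 1/(h_o·A) = 1/(16.7×15.4) = 0.003888 K/W
Sum of known resistances R_other = 0.01074 K/W
Total R = ΔT/Q = 25/79.7 = 0.3137 K/W
R_extruded polystyrene = R_total − R_other = 0.3029 K/W
k = L/(R·A) = 0.145/(0.3029×15.4)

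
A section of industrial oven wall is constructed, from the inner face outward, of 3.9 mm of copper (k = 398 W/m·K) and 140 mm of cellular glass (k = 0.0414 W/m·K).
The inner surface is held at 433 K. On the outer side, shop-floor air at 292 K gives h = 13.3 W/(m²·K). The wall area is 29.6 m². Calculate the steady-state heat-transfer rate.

Treating each layer as a thermal resistance in series:
R_copper = L/(kA) = 0.0039/(398×29.6) = 3.31×10^-7 K/W
R_cellular glass = L/(kA) = 0.14/(0.0414×29.6) = 0.1142 K/W
R_outer film = 1/(h_o·A) = 1/(13.3×29.6) = 0.00254 K/W
R_total = 0.1168 K/W
Q = ΔT / R_total = 141 / 0.1168

Q ≈ 1210 W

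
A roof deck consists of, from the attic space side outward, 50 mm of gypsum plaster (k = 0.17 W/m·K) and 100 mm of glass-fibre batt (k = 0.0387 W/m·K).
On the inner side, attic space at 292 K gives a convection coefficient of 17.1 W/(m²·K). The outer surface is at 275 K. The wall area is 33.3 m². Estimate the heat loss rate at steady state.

Q ≈ 193 W

Treating each layer as a thermal resistance in series:
R_inner film = 1/(h_i·A) = 1/(17.1×33.3) = 0.001756 K/W
R_gypsum plaster = L/(kA) = 0.05/(0.17×33.3) = 0.008832 K/W
R_glass-fibre batt = L/(kA) = 0.1/(0.0387×33.3) = 0.0776 K/W
R_total = 0.08819 K/W
Q = ΔT / R_total = 17 / 0.08819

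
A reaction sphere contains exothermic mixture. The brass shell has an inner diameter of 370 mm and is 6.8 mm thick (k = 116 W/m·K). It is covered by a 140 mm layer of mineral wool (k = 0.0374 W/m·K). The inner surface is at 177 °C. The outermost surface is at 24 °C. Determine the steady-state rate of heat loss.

For a spherical shell R = (1/r₁ − 1/r₂)/(4πk); film R = 1/(h·4πr²). In series:
R_brass shell = (1/0.185 − 1/0.1918)/(4π×116) = 1.315×10^-4 K/W
R_mineral wool = (1/0.1918 − 1/0.3318)/(4π×0.0374) = 4.681 K/W
R_total = 4.681 K/W
Q = ΔT/R_total = 153/4.681

Q ≈ 32.7 W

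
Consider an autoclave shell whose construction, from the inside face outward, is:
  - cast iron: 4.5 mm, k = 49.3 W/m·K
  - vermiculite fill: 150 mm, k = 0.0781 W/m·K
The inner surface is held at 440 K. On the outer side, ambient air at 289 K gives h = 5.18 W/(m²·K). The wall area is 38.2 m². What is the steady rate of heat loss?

Series thermal resistances:
R_cast iron = L/(kA) = 0.0045/(49.3×38.2) = 2.389×10^-6 K/W
R_vermiculite fill = L/(kA) = 0.15/(0.0781×38.2) = 0.05028 K/W
R_outer film = 1/(h_o·A) = 1/(5.18×38.2) = 0.005054 K/W
R_total = 0.05533 K/W
Q = ΔT / R_total = 151 / 0.05533

Q ≈ 2730 W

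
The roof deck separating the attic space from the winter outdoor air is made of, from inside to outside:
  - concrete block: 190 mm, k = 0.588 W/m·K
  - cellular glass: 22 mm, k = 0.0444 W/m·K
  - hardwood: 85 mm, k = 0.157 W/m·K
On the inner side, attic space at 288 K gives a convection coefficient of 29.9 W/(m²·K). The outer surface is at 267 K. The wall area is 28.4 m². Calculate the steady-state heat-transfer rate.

Series thermal resistances:
R_inner film = 1/(h_i·A) = 1/(29.9×28.4) = 0.001178 K/W
R_concrete block = L/(kA) = 0.19/(0.588×28.4) = 0.01138 K/W
R_cellular glass = L/(kA) = 0.022/(0.0444×28.4) = 0.01745 K/W
R_hardwood = L/(kA) = 0.085/(0.157×28.4) = 0.01906 K/W
R_total = 0.04907 K/W
Q = ΔT / R_total = 21 / 0.04907

Q ≈ 428 W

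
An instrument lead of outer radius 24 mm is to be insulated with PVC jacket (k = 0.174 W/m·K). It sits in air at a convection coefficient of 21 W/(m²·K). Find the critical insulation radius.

r_cr ≈ 8.29 mm

For a cylinder r_cr = k/h = 0.174/21
r_cr = 8.29 mm; since the bare radius (24 mm) is above r_cr, any added insulation will reduce heat loss.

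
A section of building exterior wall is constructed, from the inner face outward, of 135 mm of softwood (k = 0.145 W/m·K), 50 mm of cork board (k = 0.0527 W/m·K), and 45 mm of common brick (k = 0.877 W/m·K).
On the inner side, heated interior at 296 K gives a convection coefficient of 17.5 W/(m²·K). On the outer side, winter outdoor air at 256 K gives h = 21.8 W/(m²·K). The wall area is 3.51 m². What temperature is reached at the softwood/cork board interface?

Series thermal resistances:
R_inner film = 1/(h_i·A) = 1/(17.5×3.51) = 0.01628 K/W
R_softwood = L/(kA) = 0.135/(0.145×3.51) = 0.2653 K/W
R_cork board = L/(kA) = 0.05/(0.0527×3.51) = 0.2703 K/W
R_common brick = L/(kA) = 0.045/(0.877×3.51) = 0.01462 K/W
R_outer film = 1/(h_o·A) = 1/(21.8×3.51) = 0.01307 K/W
R_total = 0.5795 K/W;  Q = ΔT/R_total = 40/0.5795 = 69.02 W
T_interface = T_inner − Q·ΣR(inner→interface) = 296 − 69×0.2815

T ≈ 277 K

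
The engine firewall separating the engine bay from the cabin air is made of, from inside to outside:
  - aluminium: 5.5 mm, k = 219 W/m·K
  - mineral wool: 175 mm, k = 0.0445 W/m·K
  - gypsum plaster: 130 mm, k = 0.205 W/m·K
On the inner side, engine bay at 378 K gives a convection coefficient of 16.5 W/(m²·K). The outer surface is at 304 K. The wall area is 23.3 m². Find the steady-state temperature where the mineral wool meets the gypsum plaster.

Series thermal resistances:
R_inner film = 1/(h_i·A) = 1/(16.5×23.3) = 0.002601 K/W
R_aluminium = L/(kA) = 0.0055/(219×23.3) = 1.078×10^-6 K/W
R_mineral wool = L/(kA) = 0.175/(0.0445×23.3) = 0.1688 K/W
R_gypsum plaster = L/(kA) = 0.13/(0.205×23.3) = 0.02722 K/W
R_total = 0.1986 K/W;  Q = ΔT/R_total = 74/0.1986 = 372.6 W
T_interface = T_inner − Q·ΣR(inner→interface) = 378 − 373×0.1714

T ≈ 314 K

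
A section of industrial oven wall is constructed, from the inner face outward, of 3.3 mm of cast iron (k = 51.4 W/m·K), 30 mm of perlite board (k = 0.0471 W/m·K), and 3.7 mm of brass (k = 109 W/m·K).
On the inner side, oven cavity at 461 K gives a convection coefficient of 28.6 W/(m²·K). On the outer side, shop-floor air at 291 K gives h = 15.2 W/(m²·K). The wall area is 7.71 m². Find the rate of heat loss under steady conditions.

Q ≈ 1780 W

Thermal resistances in series:
R_inner film = 1/(h_i·A) = 1/(28.6×7.71) = 0.004535 K/W
R_cast iron = L/(kA) = 0.0033/(51.4×7.71) = 8.327×10^-6 K/W
R_perlite board = L/(kA) = 0.03/(0.0471×7.71) = 0.08261 K/W
R_brass = L/(kA) = 0.0037/(109×7.71) = 4.403×10^-6 K/W
R_outer film = 1/(h_o·A) = 1/(15.2×7.71) = 0.008533 K/W
R_total = 0.09569 K/W
Q = ΔT / R_total = 170 / 0.09569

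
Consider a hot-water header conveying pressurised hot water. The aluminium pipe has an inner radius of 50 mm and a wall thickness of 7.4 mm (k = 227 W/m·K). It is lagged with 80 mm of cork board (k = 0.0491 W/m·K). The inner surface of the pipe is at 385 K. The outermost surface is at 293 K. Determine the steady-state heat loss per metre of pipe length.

q′ ≈ 32.5 W/m

Radial resistances (cylindrical: R_cond = ln(r_o/r_i)/(2πkL), R_conv = 1/(h·2πrL)):
R_aluminium pipe wall = ln(57.4/50)/(2π×227×1) = 9.677×10^-5 K/W
R_cork board = ln(137.4/57.4)/(2π×0.0491×1) = 2.829 K/W
R_total = 2.829 K/W
Q = ΔT/R_total = 92/2.829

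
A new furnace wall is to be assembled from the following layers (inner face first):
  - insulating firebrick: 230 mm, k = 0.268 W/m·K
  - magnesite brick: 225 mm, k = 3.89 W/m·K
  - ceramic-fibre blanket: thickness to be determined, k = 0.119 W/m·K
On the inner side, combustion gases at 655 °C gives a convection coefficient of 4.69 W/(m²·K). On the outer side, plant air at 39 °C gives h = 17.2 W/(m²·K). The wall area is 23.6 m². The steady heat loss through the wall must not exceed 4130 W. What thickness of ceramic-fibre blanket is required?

L ≈ 278 mm

Model the wall as resistances in series:
R_inner film = 1/(h_i·A) = 1/(4.69×23.6) = 0.009035 K/W
R_insulating firebrick = L/(kA) = 0.23/(0.268×23.6) = 0.03636 K/W
R_magnesite brick = L/(kA) = 0.225/(3.89×23.6) = 0.002451 K/W
R_outer film = 1/(h_o·A) = 1/(17.2×23.6) = 0.002464 K/W
Sum of the known resistances R_other = 0.05031 K/W
Required total resistance R_tot = ΔT/Q_allow = 616/4130 = 0.1492 K/W
R_ceramic-fibre blanket = R_tot − R_other = 0.09884 K/W
L = R·k·A = 0.09884×0.119×23.6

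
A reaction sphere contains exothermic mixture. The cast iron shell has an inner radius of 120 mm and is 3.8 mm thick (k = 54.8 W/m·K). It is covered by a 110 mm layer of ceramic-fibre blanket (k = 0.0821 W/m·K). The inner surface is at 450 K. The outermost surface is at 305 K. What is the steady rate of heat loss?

For a spherical shell R = (1/r₁ − 1/r₂)/(4πk); film R = 1/(h·4πr²). In series:
R_cast iron shell = (1/0.12 − 1/0.1238)/(4π×54.8) = 3.714×10^-4 K/W
R_ceramic-fibre blanket = (1/0.1238 − 1/0.2338)/(4π×0.0821) = 3.684 K/W
R_total = 3.684 K/W
Q = ΔT/R_total = 145/3.684

Q ≈ 39.4 W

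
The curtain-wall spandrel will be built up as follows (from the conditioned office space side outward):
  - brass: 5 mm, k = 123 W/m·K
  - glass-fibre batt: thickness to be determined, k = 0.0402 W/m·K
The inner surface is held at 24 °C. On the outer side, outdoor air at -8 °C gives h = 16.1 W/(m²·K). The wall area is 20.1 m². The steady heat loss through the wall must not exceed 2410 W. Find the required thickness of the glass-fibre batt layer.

L ≈ 8.23 mm

Treating each layer as a thermal resistance in series:
R_brass = L/(kA) = 0.005/(123×20.1) = 2.022×10^-6 K/W
R_outer film = 1/(h_o·A) = 1/(16.1×20.1) = 0.00309 K/W
Sum of the known resistances R_other = 0.003092 K/W
Required total resistance R_tot = ΔT/Q_allow = 32/2410 = 0.01328 K/W
R_glass-fibre batt = R_tot − R_other = 0.01019 K/W
L = R·k·A = 0.01019×0.0402×20.1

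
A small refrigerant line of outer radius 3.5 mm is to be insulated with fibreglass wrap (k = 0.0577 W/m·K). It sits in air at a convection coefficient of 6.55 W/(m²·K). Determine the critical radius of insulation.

r_cr ≈ 8.81 mm

For a cylinder r_cr = k/h = 0.0577/6.55
r_cr = 8.81 mm; since the bare radius (3.5 mm) is below r_cr, adding a thin layer of insulation will *increase* heat loss.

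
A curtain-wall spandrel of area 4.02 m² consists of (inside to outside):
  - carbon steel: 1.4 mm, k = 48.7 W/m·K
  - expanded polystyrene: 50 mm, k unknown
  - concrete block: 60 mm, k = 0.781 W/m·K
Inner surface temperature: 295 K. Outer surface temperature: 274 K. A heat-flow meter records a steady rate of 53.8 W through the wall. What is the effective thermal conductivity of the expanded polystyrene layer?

Using the resistance-network approach (series):
R_carbon steel = L/(kA) = 0.0014/(48.7×4.02) = 7.151×10^-6 K/W
R_concrete block = L/(kA) = 0.06/(0.781×4.02) = 0.01911 K/W
Sum of known resistances R_other = 0.01912 K/W
Total R = ΔT/Q = 21/53.8 = 0.3903 K/W
R_expanded polystyrene = R_total − R_other = 0.3712 K/W
k = L/(R·A) = 0.05/(0.3712×4.02)

k ≈ 0.0335 W/(m·K)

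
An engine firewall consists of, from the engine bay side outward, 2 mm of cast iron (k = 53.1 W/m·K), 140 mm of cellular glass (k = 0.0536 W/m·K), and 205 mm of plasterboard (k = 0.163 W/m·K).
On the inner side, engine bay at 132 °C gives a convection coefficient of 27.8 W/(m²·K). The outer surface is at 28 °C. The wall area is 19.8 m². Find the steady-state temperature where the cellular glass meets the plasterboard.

Thermal resistances in series:
R_inner film = 1/(h_i·A) = 1/(27.8×19.8) = 0.001817 K/W
R_cast iron = L/(kA) = 0.002/(53.1×19.8) = 1.902×10^-6 K/W
R_cellular glass = L/(kA) = 0.14/(0.0536×19.8) = 0.1319 K/W
R_plasterboard = L/(kA) = 0.205/(0.163×19.8) = 0.06352 K/W
R_total = 0.1973 K/W;  Q = ΔT/R_total = 104/0.1973 = 527.2 W
T_interface = T_inner − Q·ΣR(inner→interface) = 132 − 527×0.1337

T ≈ 61.5 °C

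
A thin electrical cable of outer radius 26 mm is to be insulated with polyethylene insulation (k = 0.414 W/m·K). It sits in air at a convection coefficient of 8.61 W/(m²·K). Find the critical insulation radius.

r_cr ≈ 48.1 mm

For a cylinder r_cr = k/h = 0.414/8.61
r_cr = 48.1 mm; since the bare radius (26 mm) is below r_cr, adding a thin layer of insulation will *increase* heat loss.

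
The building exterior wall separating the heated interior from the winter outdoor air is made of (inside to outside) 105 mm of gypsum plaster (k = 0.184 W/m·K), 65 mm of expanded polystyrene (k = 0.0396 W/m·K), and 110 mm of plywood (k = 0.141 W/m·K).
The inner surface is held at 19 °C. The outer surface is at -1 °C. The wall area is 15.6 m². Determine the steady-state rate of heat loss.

Q ≈ 104 W

Series thermal resistances:
R_gypsum plaster = L/(kA) = 0.105/(0.184×15.6) = 0.03658 K/W
R_expanded polystyrene = L/(kA) = 0.065/(0.0396×15.6) = 0.1052 K/W
R_plywood = L/(kA) = 0.11/(0.141×15.6) = 0.05001 K/W
R_total = 0.1918 K/W
Q = ΔT / R_total = 20 / 0.1918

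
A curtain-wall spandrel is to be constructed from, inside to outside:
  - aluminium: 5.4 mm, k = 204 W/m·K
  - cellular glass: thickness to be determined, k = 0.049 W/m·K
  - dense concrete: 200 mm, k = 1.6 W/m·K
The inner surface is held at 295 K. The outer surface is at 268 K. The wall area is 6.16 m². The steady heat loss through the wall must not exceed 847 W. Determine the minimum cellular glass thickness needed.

L ≈ 3.5 mm

Thermal resistances in series:
R_aluminium = L/(kA) = 0.0054/(204×6.16) = 4.297×10^-6 K/W
R_dense concrete = L/(kA) = 0.2/(1.6×6.16) = 0.02029 K/W
Sum of the known resistances R_other = 0.0203 K/W
Required total resistance R_tot = ΔT/Q_allow = 27/847 = 0.03188 K/W
R_cellular glass = R_tot − R_other = 0.01158 K/W
L = R·k·A = 0.01158×0.049×6.16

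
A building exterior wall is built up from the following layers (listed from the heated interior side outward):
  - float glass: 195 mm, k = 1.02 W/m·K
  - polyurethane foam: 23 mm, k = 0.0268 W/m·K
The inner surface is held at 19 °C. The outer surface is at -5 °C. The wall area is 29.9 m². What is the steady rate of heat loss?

Q ≈ 684 W

Using the resistance-network approach (series):
R_float glass = L/(kA) = 0.195/(1.02×29.9) = 0.006394 K/W
R_polyurethane foam = L/(kA) = 0.023/(0.0268×29.9) = 0.0287 K/W
R_total = 0.0351 K/W
Q = ΔT / R_total = 24 / 0.0351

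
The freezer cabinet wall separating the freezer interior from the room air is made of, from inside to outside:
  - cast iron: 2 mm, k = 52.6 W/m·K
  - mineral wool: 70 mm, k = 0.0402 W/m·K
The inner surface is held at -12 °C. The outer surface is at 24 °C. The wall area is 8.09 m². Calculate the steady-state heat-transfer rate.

Thermal resistances in series:
R_cast iron = L/(kA) = 0.002/(52.6×8.09) = 4.7×10^-6 K/W
R_mineral wool = L/(kA) = 0.07/(0.0402×8.09) = 0.2152 K/W
R_total = 0.2152 K/W
Q = ΔT / R_total = 36 / 0.2152

Q ≈ 167 W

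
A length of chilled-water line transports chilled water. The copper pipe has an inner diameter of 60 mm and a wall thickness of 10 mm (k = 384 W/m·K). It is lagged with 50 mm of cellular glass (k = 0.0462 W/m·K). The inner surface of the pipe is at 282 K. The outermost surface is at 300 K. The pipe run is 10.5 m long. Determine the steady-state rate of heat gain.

Q ≈ 67.7 W

Radial resistances (cylindrical: R_cond = ln(r_o/r_i)/(2πkL), R_conv = 1/(h·2πrL)):
R_copper pipe wall = ln(40/30)/(2π×384×10.5) = 1.136×10^-5 K/W
R_cellular glass = ln(90/40)/(2π×0.0462×10.5) = 0.2661 K/W
R_total = 0.2661 K/W
Q = ΔT/R_total = 18/0.2661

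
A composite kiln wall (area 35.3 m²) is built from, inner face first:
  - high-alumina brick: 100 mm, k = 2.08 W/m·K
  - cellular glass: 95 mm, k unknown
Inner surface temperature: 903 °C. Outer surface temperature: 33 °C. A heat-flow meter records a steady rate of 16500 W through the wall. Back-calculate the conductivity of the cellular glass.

Series thermal resistances:
R_high-alumina brick = L/(kA) = 0.1/(2.08×35.3) = 0.001362 K/W
Sum of known resistances R_other = 0.001362 K/W
Total R = ΔT/Q = 870/16500 = 0.05273 K/W
R_cellular glass = R_total − R_other = 0.05137 K/W
k = L/(R·A) = 0.095/(0.05137×35.3)

k ≈ 0.0524 W/(m·K)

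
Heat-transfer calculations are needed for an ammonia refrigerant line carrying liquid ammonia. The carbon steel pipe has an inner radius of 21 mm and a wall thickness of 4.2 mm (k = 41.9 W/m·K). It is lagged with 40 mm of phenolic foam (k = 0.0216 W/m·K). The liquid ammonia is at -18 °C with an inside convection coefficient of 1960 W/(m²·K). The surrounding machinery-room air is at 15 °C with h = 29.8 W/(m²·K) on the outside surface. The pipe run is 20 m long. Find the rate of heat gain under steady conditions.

Treating each annulus and film as a series resistance:
R_inner film = 1/(h_i·2πr₁L) = 1/(1960×2π×0.021×20) = 1.933×10^-4 K/W
R_carbon steel pipe wall = ln(25.2/21)/(2π×41.9×20) = 3.463×10^-5 K/W
R_phenolic foam = ln(65.2/25.2)/(2π×0.0216×20) = 0.3502 K/W
R_outer film = 1/(h_o·2πr_oL) = 1/(29.8×2π×0.0652×20) = 0.004096 K/W
R_total = 0.3545 K/W
Q = ΔT/R_total = 33/0.3545

Q ≈ 93.1 W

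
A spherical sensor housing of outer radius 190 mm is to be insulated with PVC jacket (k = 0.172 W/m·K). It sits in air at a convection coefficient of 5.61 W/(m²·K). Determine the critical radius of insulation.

r_cr ≈ 61.3 mm

For a sphere r_cr = 2k/h = 2×0.172/5.61
r_cr = 61.3 mm; since the bare radius (190 mm) is above r_cr, any added insulation will reduce heat loss.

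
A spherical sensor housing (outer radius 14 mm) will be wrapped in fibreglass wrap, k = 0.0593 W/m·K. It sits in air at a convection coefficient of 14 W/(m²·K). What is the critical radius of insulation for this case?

For a sphere r_cr = 2k/h = 2×0.0593/14
r_cr = 8.47 mm; since the bare radius (14 mm) is above r_cr, any added insulation will reduce heat loss.

r_cr ≈ 8.47 mm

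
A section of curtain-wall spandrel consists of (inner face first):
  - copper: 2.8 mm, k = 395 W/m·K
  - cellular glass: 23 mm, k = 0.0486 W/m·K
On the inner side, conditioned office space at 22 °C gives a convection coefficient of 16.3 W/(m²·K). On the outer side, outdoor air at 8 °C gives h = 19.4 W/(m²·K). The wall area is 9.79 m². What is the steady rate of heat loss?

Thermal resistances in series:
R_inner film = 1/(h_i·A) = 1/(16.3×9.79) = 0.006267 K/W
R_copper = L/(kA) = 0.0028/(395×9.79) = 7.241×10^-7 K/W
R_cellular glass = L/(kA) = 0.023/(0.0486×9.79) = 0.04834 K/W
R_outer film = 1/(h_o·A) = 1/(19.4×9.79) = 0.005265 K/W
R_total = 0.05987 K/W
Q = ΔT / R_total = 14 / 0.05987

Q ≈ 234 W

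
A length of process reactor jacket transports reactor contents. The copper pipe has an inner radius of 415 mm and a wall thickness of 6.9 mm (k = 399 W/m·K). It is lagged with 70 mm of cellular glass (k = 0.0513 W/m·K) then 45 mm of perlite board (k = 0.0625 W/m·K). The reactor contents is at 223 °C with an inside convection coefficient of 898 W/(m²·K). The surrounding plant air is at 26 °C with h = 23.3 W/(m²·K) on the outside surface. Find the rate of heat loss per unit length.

Treating each annulus and film as a series resistance:
R_inner film = 1/(h_i·2πr₁L) = 1/(898×2π×0.415×1) = 4.271×10^-4 K/W
R_copper pipe wall = ln(421.9/415)/(2π×399×1) = 6.578×10^-6 K/W
R_cellular glass = ln(491.9/421.9)/(2π×0.0513×1) = 0.4762 K/W
R_perlite board = ln(536.9/491.9)/(2π×0.0625×1) = 0.2229 K/W
R_outer film = 1/(h_o·2πr_oL) = 1/(23.3×2π×0.5369×1) = 0.01272 K/W
R_total = 0.7123 K/W
Q = ΔT/R_total = 197/0.7123

q′ ≈ 277 W/m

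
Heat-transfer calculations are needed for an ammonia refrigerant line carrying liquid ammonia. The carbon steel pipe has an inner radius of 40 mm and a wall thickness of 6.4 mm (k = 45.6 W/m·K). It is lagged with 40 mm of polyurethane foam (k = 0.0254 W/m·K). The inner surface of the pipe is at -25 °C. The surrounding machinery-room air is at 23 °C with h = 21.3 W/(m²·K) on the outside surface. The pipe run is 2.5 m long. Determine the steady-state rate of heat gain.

Q ≈ 30.1 W

Per-layer cylindrical resistances, series-summed:
R_carbon steel pipe wall = ln(46.4/40)/(2π×45.6×2.5) = 2.072×10^-4 K/W
R_polyurethane foam = ln(86.4/46.4)/(2π×0.0254×2.5) = 1.558 K/W
R_outer film = 1/(h_o·2πr_oL) = 1/(21.3×2π×0.0864×2.5) = 0.03459 K/W
R_total = 1.593 K/W
Q = ΔT/R_total = 48/1.593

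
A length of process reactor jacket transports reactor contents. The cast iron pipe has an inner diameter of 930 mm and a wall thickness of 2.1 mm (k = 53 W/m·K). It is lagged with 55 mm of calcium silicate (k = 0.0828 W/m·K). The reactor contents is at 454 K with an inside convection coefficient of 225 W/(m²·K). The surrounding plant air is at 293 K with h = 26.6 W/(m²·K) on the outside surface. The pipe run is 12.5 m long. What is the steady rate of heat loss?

Q ≈ 8870 W

Treating each annulus and film as a series resistance:
R_inner film = 1/(h_i·2πr₁L) = 1/(225×2π×0.465×12.5) = 1.217×10^-4 K/W
R_cast iron pipe wall = ln(467.1/465)/(2π×53×12.5) = 1.082×10^-6 K/W
R_calcium silicate = ln(522.1/467.1)/(2π×0.0828×12.5) = 0.01712 K/W
R_outer film = 1/(h_o·2πr_oL) = 1/(26.6×2π×0.5221×12.5) = 9.168×10^-4 K/W
R_total = 0.01816 K/W
Q = ΔT/R_total = 161/0.01816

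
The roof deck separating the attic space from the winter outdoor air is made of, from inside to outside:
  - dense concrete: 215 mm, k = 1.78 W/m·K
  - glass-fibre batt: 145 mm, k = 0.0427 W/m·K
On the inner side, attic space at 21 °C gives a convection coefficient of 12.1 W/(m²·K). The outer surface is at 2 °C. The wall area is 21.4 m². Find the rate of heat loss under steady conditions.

Q ≈ 113 W

Series thermal resistances:
R_inner film = 1/(h_i·A) = 1/(12.1×21.4) = 0.003862 K/W
R_dense concrete = L/(kA) = 0.215/(1.78×21.4) = 0.005644 K/W
R_glass-fibre batt = L/(kA) = 0.145/(0.0427×21.4) = 0.1587 K/W
R_total = 0.1682 K/W
Q = ΔT / R_total = 19 / 0.1682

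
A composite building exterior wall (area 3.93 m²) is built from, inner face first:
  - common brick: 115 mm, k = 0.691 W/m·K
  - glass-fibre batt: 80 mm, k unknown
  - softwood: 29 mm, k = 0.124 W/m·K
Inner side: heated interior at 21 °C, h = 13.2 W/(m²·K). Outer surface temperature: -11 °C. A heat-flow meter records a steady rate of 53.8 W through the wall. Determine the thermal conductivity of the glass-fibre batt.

k ≈ 0.043 W/(m·K)

Using the resistance-network approach (series):
R_inner film = 1/(h_i·A) = 1/(13.2×3.93) = 0.01928 K/W
R_common brick = L/(kA) = 0.115/(0.691×3.93) = 0.04235 K/W
R_softwood = L/(kA) = 0.029/(0.124×3.93) = 0.05951 K/W
Sum of known resistances R_other = 0.1211 K/W
Total R = ΔT/Q = 32/53.8 = 0.5948 K/W
R_glass-fibre batt = R_total − R_other = 0.4737 K/W
k = L/(R·A) = 0.08/(0.4737×3.93)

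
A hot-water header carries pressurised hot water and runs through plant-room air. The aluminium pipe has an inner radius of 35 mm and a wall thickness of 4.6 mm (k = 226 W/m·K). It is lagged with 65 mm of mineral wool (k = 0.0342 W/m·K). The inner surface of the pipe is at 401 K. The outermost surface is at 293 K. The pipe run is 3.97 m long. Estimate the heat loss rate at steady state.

Cylindrical conduction, so R = ln(r₂/r₁)/(2πkL) per layer, in series:
R_aluminium pipe wall = ln(39.6/35)/(2π×226×3.97) = 2.19×10^-5 K/W
R_mineral wool = ln(104.6/39.6)/(2π×0.0342×3.97) = 1.139 K/W
R_total = 1.139 K/W
Q = ΔT/R_total = 108/1.139

Q ≈ 94.9 W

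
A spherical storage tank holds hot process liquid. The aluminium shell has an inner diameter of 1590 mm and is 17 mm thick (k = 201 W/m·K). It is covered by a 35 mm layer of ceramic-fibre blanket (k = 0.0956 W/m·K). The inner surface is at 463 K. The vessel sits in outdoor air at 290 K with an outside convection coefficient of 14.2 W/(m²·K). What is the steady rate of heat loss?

Q ≈ 3450 W

Each spherical layer contributes R = (1/r_i − 1/r_o)/(4πk):
R_aluminium shell = (1/0.795 − 1/0.812)/(4π×201) = 1.043×10^-5 K/W
R_ceramic-fibre blanket = (1/0.812 − 1/0.847)/(4π×0.0956) = 0.04236 K/W
R_outer film = 1/(h·4πr_o²) = 1/(14.2×4π×0.847²) = 0.007812 K/W
R_total = 0.05018 K/W
Q = ΔT/R_total = 173/0.05018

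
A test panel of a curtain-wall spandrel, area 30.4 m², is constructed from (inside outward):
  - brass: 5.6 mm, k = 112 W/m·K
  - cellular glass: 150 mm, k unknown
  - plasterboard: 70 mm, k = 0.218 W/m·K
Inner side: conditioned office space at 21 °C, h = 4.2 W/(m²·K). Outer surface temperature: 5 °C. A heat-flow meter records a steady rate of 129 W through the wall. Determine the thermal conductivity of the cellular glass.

k ≈ 0.0467 W/(m·K)

Thermal resistances in series:
R_inner film = 1/(h_i·A) = 1/(4.2×30.4) = 0.007832 K/W
R_brass = L/(kA) = 0.0056/(112×30.4) = 1.645×10^-6 K/W
R_plasterboard = L/(kA) = 0.07/(0.218×30.4) = 0.01056 K/W
Sum of known resistances R_other = 0.0184 K/W
Total R = ΔT/Q = 16/129 = 0.124 K/W
R_cellular glass = R_total − R_other = 0.1056 K/W
k = L/(R·A) = 0.15/(0.1056×30.4)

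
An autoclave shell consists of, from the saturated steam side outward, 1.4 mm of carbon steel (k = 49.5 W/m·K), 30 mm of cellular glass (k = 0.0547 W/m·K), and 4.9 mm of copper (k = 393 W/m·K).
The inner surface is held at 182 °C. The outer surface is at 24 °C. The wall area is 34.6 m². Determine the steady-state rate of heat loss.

Q ≈ 9970 W

Using the resistance-network approach (series):
R_carbon steel = L/(kA) = 0.0014/(49.5×34.6) = 8.174×10^-7 K/W
R_cellular glass = L/(kA) = 0.03/(0.0547×34.6) = 0.01585 K/W
R_copper = L/(kA) = 0.0049/(393×34.6) = 3.604×10^-7 K/W
R_total = 0.01585 K/W
Q = ΔT / R_total = 158 / 0.01585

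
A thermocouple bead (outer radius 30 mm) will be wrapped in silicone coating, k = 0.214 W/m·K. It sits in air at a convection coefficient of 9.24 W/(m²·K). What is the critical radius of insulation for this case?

r_cr ≈ 46.3 mm

For a sphere r_cr = 2k/h = 2×0.214/9.24
r_cr = 46.3 mm; since the bare radius (30 mm) is below r_cr, adding a thin layer of insulation will *increase* heat loss.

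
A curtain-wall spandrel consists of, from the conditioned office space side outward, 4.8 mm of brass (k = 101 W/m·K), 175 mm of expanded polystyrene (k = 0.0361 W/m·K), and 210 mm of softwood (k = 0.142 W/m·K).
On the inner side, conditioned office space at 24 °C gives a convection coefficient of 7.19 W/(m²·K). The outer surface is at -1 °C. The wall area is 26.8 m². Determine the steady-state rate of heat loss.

Q ≈ 104 W

Series thermal resistances:
R_inner film = 1/(h_i·A) = 1/(7.19×26.8) = 0.00519 K/W
R_brass = L/(kA) = 0.0048/(101×26.8) = 1.773×10^-6 K/W
R_expanded polystyrene = L/(kA) = 0.175/(0.0361×26.8) = 0.1809 K/W
R_softwood = L/(kA) = 0.21/(0.142×26.8) = 0.05518 K/W
R_total = 0.2413 K/W
Q = ΔT / R_total = 25 / 0.2413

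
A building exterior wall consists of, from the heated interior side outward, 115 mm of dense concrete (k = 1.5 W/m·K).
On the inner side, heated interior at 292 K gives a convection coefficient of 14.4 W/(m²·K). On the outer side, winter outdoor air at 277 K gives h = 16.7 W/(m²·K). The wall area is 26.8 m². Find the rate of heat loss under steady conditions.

Model the wall as resistances in series:
R_inner film = 1/(h_i·A) = 1/(14.4×26.8) = 0.002591 K/W
R_dense concrete = L/(kA) = 0.115/(1.5×26.8) = 0.002861 K/W
R_outer film = 1/(h_o·A) = 1/(16.7×26.8) = 0.002234 K/W
R_total = 0.007686 K/W
Q = ΔT / R_total = 15 / 0.007686

Q ≈ 1950 W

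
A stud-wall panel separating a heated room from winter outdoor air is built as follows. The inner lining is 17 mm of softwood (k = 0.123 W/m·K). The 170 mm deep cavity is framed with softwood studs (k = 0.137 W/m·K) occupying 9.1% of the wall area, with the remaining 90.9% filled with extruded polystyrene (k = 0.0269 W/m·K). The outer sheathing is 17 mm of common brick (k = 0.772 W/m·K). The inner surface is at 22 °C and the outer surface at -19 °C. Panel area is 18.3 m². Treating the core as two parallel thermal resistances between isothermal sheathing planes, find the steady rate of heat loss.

Sheathing layers in series; stud and cavity paths in parallel between them.
R_inner = 0.017/(0.123×18.3) = 0.007553 K/W
R_stud  = 0.17/(0.137×0.091×18.3) = 0.7451 K/W
R_cav   = 0.17/(0.0269×0.909×18.3) = 0.3799 K/W
1/R_core = 1/R_stud + 1/R_cav → R_core = 0.2516 K/W
R_outer = 0.017/(0.772×18.3) = 0.001203 K/W
R_total = 0.2604 K/W
Q = ΔT/R_total = 41/0.2604

Q ≈ 157 W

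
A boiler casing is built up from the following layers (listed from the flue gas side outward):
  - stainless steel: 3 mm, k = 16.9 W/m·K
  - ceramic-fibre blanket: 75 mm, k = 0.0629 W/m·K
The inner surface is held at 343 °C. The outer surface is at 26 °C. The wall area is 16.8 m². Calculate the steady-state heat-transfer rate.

Thermal resistances in series:
R_stainless steel = L/(kA) = 0.003/(16.9×16.8) = 1.057×10^-5 K/W
R_ceramic-fibre blanket = L/(kA) = 0.075/(0.0629×16.8) = 0.07097 K/W
R_total = 0.07098 K/W
Q = ΔT / R_total = 317 / 0.07098

Q ≈ 4470 W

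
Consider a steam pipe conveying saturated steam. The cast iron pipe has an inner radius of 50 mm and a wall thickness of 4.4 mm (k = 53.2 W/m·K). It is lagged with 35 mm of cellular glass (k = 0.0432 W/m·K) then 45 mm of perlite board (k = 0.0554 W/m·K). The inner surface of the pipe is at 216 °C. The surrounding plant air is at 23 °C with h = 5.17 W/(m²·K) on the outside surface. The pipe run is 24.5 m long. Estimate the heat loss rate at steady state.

Q ≈ 1460 W

Per-layer cylindrical resistances, series-summed:
R_cast iron pipe wall = ln(54.4/50)/(2π×53.2×24.5) = 1.03×10^-5 K/W
R_cellular glass = ln(89.4/54.4)/(2π×0.0432×24.5) = 0.0747 K/W
R_perlite board = ln(134.4/89.4)/(2π×0.0554×24.5) = 0.04781 K/W
R_outer film = 1/(h_o·2πr_oL) = 1/(5.17×2π×0.1344×24.5) = 0.009349 K/W
R_total = 0.1319 K/W
Q = ΔT/R_total = 193/0.1319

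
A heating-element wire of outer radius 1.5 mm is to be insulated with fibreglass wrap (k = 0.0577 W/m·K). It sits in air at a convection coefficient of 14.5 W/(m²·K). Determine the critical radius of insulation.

For a cylinder r_cr = k/h = 0.0577/14.5
r_cr = 3.98 mm; since the bare radius (1.5 mm) is below r_cr, adding a thin layer of insulation will *increase* heat loss.

r_cr ≈ 3.98 mm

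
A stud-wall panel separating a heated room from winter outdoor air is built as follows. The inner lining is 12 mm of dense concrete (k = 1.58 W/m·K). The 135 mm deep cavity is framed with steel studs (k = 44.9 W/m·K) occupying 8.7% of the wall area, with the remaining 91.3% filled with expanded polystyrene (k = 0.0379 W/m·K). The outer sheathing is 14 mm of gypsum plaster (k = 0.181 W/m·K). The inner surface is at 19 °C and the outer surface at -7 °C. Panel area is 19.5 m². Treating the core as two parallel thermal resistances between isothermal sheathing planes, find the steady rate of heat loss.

Q ≈ 4250 W

Sheathing layers in series; stud and cavity paths in parallel between them.
R_inner = 0.012/(1.58×19.5) = 3.895×10^-4 K/W
R_stud  = 0.135/(44.9×0.087×19.5) = 0.001772 K/W
R_cav   = 0.135/(0.0379×0.913×19.5) = 0.2001 K/W
1/R_core = 1/R_stud + 1/R_cav → R_core = 0.001757 K/W
R_outer = 0.014/(0.181×19.5) = 0.003967 K/W
R_total = 0.006113 K/W
Q = ΔT/R_total = 26/0.006113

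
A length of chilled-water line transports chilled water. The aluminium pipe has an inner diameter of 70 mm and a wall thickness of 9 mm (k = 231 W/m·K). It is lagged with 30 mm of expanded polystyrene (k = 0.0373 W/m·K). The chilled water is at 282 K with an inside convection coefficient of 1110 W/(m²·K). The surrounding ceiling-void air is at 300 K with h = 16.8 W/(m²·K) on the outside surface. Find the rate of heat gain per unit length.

q′ ≈ 7.66 W/m

Cylindrical conduction, so R = ln(r₂/r₁)/(2πkL) per layer, in series:
R_inner film = 1/(h_i·2πr₁L) = 1/(1110×2π×0.035×1) = 0.004097 K/W
R_aluminium pipe wall = ln(44/35)/(2π×231×1) = 1.577×10^-4 K/W
R_expanded polystyrene = ln(74/44)/(2π×0.0373×1) = 2.218 K/W
R_outer film = 1/(h_o·2πr_oL) = 1/(16.8×2π×0.074×1) = 0.128 K/W
R_total = 2.351 K/W
Q = ΔT/R_total = 18/2.351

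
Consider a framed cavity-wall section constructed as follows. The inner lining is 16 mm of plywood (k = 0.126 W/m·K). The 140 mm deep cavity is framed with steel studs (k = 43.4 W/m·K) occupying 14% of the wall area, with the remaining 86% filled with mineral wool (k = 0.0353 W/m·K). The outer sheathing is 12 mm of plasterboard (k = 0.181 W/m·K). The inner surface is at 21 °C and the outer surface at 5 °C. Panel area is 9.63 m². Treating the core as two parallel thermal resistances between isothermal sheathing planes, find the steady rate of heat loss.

Q ≈ 713 W

Sheathing layers in series; stud and cavity paths in parallel between them.
R_inner = 0.016/(0.126×9.63) = 0.01319 K/W
R_stud  = 0.14/(43.4×0.14×9.63) = 0.002393 K/W
R_cav   = 0.14/(0.0353×0.86×9.63) = 0.4789 K/W
1/R_core = 1/R_stud + 1/R_cav → R_core = 0.002381 K/W
R_outer = 0.012/(0.181×9.63) = 0.006885 K/W
R_total = 0.02245 K/W
Q = ΔT/R_total = 16/0.02245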